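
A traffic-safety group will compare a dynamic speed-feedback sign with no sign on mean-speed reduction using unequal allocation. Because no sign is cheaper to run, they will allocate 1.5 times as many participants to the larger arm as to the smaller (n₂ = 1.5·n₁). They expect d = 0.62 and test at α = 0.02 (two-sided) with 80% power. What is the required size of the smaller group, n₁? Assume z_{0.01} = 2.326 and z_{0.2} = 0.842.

n₁ = 44

With allocation ratio k = n₂/n₁ = 1.5, Var(x̄₁−x̄₂) = σ²(1/n₁ + 1/(k·n₁)) = σ²·(k+1)/(k·n₁).
So n₁ = (1 + 1/k)·((z_{α/2} + z_β)/d)² = 1.667 × (3.168/0.62)².
n₁ = 1.667 × 26.11 = 43.5.
Round up: n₁ = 44, giving n₂ = 1.5 × 44 = 66.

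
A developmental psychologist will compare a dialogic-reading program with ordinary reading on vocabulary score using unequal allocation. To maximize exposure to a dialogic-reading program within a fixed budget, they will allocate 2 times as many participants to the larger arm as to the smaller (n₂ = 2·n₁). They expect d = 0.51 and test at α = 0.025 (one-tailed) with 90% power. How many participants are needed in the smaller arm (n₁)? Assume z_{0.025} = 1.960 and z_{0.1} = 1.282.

With allocation ratio k = n₂/n₁ = 2, Var(x̄₁−x̄₂) = σ²(1/n₁ + 1/(k·n₁)) = σ²·(k+1)/(k·n₁).
So n₁ = (1 + 1/k)·((z_{α} + z_β)/d)² = 1.500 × (3.242/0.51)².
n₁ = 1.500 × 40.41 = 60.6.
Round up: n₁ = 61, giving n₂ = 2 × 61 = 122.

n₁ = 61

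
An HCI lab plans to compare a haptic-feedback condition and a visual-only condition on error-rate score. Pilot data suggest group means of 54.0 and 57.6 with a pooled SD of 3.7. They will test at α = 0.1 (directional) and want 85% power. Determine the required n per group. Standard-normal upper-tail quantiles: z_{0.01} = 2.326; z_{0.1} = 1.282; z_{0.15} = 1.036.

n = 12 per group

Cohen's d = |M₁ − M₂| / SD_pooled = |54.0 − 57.6| / 3.7 = 3.6 / 3.7 = 0.973.
For two independent groups with equal n: n = 2·((z_{α} + z_β) / d)².
z_{α} + z_β = 1.282 + 1.036 = 2.318.
n = 2 × (2.318 / 0.973)² = 2 × 2.382² = 2 × 5.68 = 11.4.
Round up to the next whole participant.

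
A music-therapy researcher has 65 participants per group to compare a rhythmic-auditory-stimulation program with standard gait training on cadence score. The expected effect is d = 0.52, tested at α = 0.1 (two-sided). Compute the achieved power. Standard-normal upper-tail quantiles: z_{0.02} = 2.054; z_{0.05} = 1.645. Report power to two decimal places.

For two equal groups, power = Φ(d·√(n/2) − z_{α/2}).
d·√(n/2) = 0.52 × √(65/2) = 0.52 × 5.701 = 2.964.
z_β = 2.964 − 1.645 = 1.319.
Power = Φ(1.319) = 0.906.

power ≈ 0.91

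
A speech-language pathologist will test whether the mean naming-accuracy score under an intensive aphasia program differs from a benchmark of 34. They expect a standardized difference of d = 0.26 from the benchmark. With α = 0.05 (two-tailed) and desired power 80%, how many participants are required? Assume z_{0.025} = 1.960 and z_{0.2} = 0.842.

For a one-sample test: n = ((z_{α/2} + z_β) / d)².
z_{α/2} + z_β = 1.960 + 0.842 = 2.802.
n = (2.802 / 0.26)² = 10.777² = 116.14.
Round up.

n = 117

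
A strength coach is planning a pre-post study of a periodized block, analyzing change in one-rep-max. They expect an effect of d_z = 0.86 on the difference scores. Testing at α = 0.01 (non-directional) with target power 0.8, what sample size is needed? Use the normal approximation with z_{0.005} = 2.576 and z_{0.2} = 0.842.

For a paired (one-sample on differences) test: n = ((z_{α/2} + z_β) / d)².
z_{α/2} + z_β = 2.576 + 0.842 = 3.418.
n = (3.418 / 0.86)² = 3.974² = 15.80.
Round up.

n = 16 pairs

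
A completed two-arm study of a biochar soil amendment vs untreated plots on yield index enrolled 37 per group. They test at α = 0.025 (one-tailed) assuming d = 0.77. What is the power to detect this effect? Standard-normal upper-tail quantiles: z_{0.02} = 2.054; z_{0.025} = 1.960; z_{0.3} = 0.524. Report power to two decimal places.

For two equal groups, power = Φ(d·√(n/2) − z_{α}).
d·√(n/2) = 0.77 × √(37/2) = 0.77 × 4.301 = 3.312.
z_β = 3.312 − 1.960 = 1.352.
Power = Φ(1.352) = 0.912.

power ≈ 0.91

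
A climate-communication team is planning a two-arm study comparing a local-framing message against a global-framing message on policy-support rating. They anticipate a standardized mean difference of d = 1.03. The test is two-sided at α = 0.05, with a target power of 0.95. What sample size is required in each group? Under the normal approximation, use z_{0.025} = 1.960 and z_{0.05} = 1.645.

For two independent groups with equal n: n = 2·((z_{α/2} + z_β) / d)².
z_{α/2} + z_β = 1.960 + 1.645 = 3.605.
n = 2 × (3.605 / 1.03)² = 2 × 3.500² = 2 × 12.25 = 24.5.
Round up to the next whole participant.

n = 25 per group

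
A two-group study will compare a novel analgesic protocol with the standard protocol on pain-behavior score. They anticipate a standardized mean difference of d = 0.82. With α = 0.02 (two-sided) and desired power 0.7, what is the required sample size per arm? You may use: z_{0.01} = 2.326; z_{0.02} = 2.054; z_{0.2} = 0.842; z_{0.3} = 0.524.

n = 25 per group

For two independent groups with equal n: n = 2·((z_{α/2} + z_β) / d)².
z_{α/2} + z_β = 2.326 + 0.524 = 2.850.
n = 2 × (2.850 / 0.82)² = 2 × 3.476² = 2 × 12.08 = 24.2.
Round up to the next whole participant.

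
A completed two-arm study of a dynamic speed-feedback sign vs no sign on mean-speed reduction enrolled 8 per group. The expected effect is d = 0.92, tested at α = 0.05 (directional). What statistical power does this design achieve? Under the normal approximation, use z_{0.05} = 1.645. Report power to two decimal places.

power ≈ 0.58

For two equal groups, power = Φ(d·√(n/2) − z_{α}).
d·√(n/2) = 0.92 × √(8/2) = 0.92 × 2.000 = 1.840.
z_β = 1.840 − 1.645 = 0.195.
Power = Φ(0.195) = 0.577.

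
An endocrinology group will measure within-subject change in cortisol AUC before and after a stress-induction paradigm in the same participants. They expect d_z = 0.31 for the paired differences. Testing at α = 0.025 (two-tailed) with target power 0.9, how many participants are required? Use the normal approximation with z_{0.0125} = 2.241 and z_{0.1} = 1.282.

n = 130 pairs

For a paired (one-sample on differences) test: n = ((z_{α/2} + z_β) / d)².
z_{α/2} + z_β = 2.241 + 1.282 = 3.523.
n = (3.523 / 0.31)² = 11.365² = 129.15.
Round up.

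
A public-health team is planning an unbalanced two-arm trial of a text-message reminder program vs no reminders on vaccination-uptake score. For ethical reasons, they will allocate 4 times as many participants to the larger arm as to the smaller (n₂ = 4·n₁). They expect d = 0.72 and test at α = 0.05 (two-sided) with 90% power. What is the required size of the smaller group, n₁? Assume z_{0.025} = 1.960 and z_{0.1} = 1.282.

n₁ = 26

With allocation ratio k = n₂/n₁ = 4, Var(x̄₁−x̄₂) = σ²(1/n₁ + 1/(k·n₁)) = σ²·(k+1)/(k·n₁).
So n₁ = (1 + 1/k)·((z_{α/2} + z_β)/d)² = 1.250 × (3.242/0.72)².
n₁ = 1.250 × 20.28 = 25.3.
Round up: n₁ = 26, giving n₂ = 4 × 26 = 104.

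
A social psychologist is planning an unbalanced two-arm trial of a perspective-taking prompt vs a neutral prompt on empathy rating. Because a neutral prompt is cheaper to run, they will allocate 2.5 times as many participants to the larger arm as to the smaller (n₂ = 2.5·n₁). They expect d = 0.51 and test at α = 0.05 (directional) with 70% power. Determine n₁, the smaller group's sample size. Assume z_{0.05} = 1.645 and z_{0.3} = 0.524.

n₁ = 26

With allocation ratio k = n₂/n₁ = 2.5, Var(x̄₁−x̄₂) = σ²(1/n₁ + 1/(k·n₁)) = σ²·(k+1)/(k·n₁).
So n₁ = (1 + 1/k)·((z_{α} + z_β)/d)² = 1.400 × (2.169/0.51)².
n₁ = 1.400 × 18.09 = 25.3.
Round up: n₁ = 26, giving n₂ = 2.5 × 26 = 65.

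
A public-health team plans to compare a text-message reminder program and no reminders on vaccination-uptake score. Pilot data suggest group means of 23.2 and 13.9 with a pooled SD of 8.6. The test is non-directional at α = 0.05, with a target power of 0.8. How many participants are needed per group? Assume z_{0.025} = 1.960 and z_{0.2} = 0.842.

n = 14 per group

Cohen's d = |M₁ − M₂| / SD_pooled = |23.2 − 13.9| / 8.6 = 9.3 / 8.6 = 1.081.
For two independent groups with equal n: n = 2·((z_{α/2} + z_β) / d)².
z_{α/2} + z_β = 1.960 + 0.842 = 2.802.
n = 2 × (2.802 / 1.081)² = 2 × 2.592² = 2 × 6.72 = 13.4.
Round up to the next whole participant.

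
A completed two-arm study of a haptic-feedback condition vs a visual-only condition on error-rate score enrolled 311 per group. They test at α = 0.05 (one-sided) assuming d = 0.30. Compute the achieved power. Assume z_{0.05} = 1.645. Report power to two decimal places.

power ≈ 0.98

For two equal groups, power = Φ(d·√(n/2) − z_{α}).
d·√(n/2) = 0.30 × √(311/2) = 0.30 × 12.470 = 3.741.
z_β = 3.741 − 1.645 = 2.096.
Power = Φ(2.096) = 0.982.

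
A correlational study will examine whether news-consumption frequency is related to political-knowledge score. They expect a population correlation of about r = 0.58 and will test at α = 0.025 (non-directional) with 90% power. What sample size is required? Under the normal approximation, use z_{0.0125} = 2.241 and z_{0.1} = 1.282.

Fisher's z: C = ½·ln((1+r)/(1−r)) = ½·ln(3.7619) = 0.6625.
n = ((z_{α/2} + z_β)/C)² + 3.
(2.241 + 1.282) / 0.6625 = 3.523 / 0.6625 = 5.318.
n = 5.318² + 3 = 28.28 + 3 = 31.3.
Round up.

n = 32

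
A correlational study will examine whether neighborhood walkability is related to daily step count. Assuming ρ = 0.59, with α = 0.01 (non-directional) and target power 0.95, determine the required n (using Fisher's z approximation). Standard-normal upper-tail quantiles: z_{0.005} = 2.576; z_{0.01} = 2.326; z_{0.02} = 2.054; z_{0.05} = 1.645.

Fisher's z: C = ½·ln((1+r)/(1−r)) = ½·ln(3.8780) = 0.6777.
n = ((z_{α/2} + z_β)/C)² + 3.
(2.576 + 1.645) / 0.6777 = 4.221 / 0.6777 = 6.228.
n = 6.228² + 3 = 38.79 + 3 = 41.8.
Round up.

n = 42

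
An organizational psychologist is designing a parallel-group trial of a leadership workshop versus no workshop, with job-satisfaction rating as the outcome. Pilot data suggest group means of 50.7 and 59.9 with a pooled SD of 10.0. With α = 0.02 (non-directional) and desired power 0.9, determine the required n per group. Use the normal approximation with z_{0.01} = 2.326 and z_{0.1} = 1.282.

Cohen's d = |M₁ − M₂| / SD_pooled = |50.7 − 59.9| / 10.0 = 9.2 / 10.0 = 0.920.
For two independent groups with equal n: n = 2·((z_{α/2} + z_β) / d)².
z_{α/2} + z_β = 2.326 + 1.282 = 3.608.
n = 2 × (3.608 / 0.920)² = 2 × 3.922² = 2 × 15.38 = 30.8.
Round up to the next whole participant.

n = 31 per group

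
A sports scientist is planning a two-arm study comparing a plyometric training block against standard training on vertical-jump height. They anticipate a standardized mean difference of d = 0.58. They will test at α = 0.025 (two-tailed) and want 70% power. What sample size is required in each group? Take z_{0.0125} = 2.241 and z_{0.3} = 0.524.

For two independent groups with equal n: n = 2·((z_{α/2} + z_β) / d)².
z_{α/2} + z_β = 2.241 + 0.524 = 2.765.
n = 2 × (2.765 / 0.58)² = 2 × 4.767² = 2 × 22.73 = 45.5.
Round up to the next whole participant.

n = 46 per group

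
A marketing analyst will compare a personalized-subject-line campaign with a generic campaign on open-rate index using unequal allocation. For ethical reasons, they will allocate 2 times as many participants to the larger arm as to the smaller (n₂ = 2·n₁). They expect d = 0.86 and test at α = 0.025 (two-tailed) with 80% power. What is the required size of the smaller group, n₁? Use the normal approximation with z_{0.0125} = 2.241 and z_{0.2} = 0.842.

n₁ = 20

With allocation ratio k = n₂/n₁ = 2, Var(x̄₁−x̄₂) = σ²(1/n₁ + 1/(k·n₁)) = σ²·(k+1)/(k·n₁).
So n₁ = (1 + 1/k)·((z_{α/2} + z_β)/d)² = 1.500 × (3.083/0.86)².
n₁ = 1.500 × 12.85 = 19.3.
Round up: n₁ = 20, giving n₂ = 2 × 20 = 40.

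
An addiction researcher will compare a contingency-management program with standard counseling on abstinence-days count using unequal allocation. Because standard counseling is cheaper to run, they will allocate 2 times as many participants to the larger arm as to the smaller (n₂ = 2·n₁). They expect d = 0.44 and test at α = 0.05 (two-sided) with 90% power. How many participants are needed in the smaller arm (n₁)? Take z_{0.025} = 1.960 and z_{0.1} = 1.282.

n₁ = 82

With allocation ratio k = n₂/n₁ = 2, Var(x̄₁−x̄₂) = σ²(1/n₁ + 1/(k·n₁)) = σ²·(k+1)/(k·n₁).
So n₁ = (1 + 1/k)·((z_{α/2} + z_β)/d)² = 1.500 × (3.242/0.44)².
n₁ = 1.500 × 54.29 = 81.4.
Round up: n₁ = 82, giving n₂ = 2 × 82 = 164.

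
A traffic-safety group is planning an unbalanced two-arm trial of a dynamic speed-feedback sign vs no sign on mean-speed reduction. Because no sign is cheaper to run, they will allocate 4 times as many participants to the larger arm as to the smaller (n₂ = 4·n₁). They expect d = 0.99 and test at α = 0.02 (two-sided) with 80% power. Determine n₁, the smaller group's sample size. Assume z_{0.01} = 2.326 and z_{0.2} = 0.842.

With allocation ratio k = n₂/n₁ = 4, Var(x̄₁−x̄₂) = σ²(1/n₁ + 1/(k·n₁)) = σ²·(k+1)/(k·n₁).
So n₁ = (1 + 1/k)·((z_{α/2} + z_β)/d)² = 1.250 × (3.168/0.99)².
n₁ = 1.250 × 10.24 = 12.8.
Round up: n₁ = 13, giving n₂ = 4 × 13 = 52.

n₁ = 13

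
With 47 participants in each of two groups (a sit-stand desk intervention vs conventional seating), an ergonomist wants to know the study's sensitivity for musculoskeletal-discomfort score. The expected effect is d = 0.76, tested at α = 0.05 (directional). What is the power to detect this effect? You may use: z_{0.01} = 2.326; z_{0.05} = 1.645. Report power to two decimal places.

For two equal groups, power = Φ(d·√(n/2) − z_{α}).
d·√(n/2) = 0.76 × √(47/2) = 0.76 × 4.848 = 3.684.
z_β = 3.684 − 1.645 = 2.039.
Power = Φ(2.039) = 0.979.

power ≈ 0.98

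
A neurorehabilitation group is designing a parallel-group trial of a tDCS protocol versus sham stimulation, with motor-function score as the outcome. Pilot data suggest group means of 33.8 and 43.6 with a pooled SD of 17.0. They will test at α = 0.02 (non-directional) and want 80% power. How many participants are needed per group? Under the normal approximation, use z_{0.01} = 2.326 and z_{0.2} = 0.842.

n = 61 per group

Cohen's d = |M₁ − M₂| / SD_pooled = |33.8 − 43.6| / 17.0 = 9.8 / 17.0 = 0.576.
For two independent groups with equal n: n = 2·((z_{α/2} + z_β) / d)².
z_{α/2} + z_β = 2.326 + 0.842 = 3.168.
n = 2 × (3.168 / 0.576)² = 2 × 5.500² = 2 × 30.25 = 60.5.
Round up to the next whole participant.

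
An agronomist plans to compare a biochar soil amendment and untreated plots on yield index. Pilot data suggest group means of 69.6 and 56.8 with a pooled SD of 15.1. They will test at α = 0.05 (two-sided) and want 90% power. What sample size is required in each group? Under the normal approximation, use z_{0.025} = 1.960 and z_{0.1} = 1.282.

n = 30 per group

Cohen's d = |M₁ − M₂| / SD_pooled = |69.6 − 56.8| / 15.1 = 12.8 / 15.1 = 0.848.
For two independent groups with equal n: n = 2·((z_{α/2} + z_β) / d)².
z_{α/2} + z_β = 1.960 + 1.282 = 3.242.
n = 2 × (3.242 / 0.848)² = 2 × 3.823² = 2 × 14.62 = 29.2.
Round up to the next whole participant.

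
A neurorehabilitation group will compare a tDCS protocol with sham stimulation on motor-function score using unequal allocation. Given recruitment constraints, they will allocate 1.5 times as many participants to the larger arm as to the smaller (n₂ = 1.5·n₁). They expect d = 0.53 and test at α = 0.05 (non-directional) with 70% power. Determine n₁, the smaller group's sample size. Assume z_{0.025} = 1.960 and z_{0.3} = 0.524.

With allocation ratio k = n₂/n₁ = 1.5, Var(x̄₁−x̄₂) = σ²(1/n₁ + 1/(k·n₁)) = σ²·(k+1)/(k·n₁).
So n₁ = (1 + 1/k)·((z_{α/2} + z_β)/d)² = 1.667 × (2.484/0.53)².
n₁ = 1.667 × 21.97 = 36.6.
Round up: n₁ = 37, giving n₂ = ⌈1.5 × 37⌉ = ⌈55.5⌉ = 56.

n₁ = 37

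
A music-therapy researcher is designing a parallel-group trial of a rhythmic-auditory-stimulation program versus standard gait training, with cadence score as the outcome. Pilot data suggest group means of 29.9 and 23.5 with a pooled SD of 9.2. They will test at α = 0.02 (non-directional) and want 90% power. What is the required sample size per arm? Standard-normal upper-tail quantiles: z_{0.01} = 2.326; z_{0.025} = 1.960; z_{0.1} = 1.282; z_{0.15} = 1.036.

Cohen's d = |M₁ − M₂| / SD_pooled = |29.9 − 23.5| / 9.2 = 6.4 / 9.2 = 0.696.
For two independent groups with equal n: n = 2·((z_{α/2} + z_β) / d)².
z_{α/2} + z_β = 2.326 + 1.282 = 3.608.
n = 2 × (3.608 / 0.696)² = 2 × 5.184² = 2 × 26.87 = 53.7.
Round up to the next whole participant.

n = 54 per group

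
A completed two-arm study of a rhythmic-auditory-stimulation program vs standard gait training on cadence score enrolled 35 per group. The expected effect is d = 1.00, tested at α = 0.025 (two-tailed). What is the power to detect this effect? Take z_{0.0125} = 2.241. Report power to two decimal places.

power ≈ 0.97

For two equal groups, power = Φ(d·√(n/2) − z_{α/2}).
d·√(n/2) = 1.00 × √(35/2) = 1.00 × 4.183 = 4.183.
z_β = 4.183 − 2.241 = 1.942.
Power = Φ(1.942) = 0.974.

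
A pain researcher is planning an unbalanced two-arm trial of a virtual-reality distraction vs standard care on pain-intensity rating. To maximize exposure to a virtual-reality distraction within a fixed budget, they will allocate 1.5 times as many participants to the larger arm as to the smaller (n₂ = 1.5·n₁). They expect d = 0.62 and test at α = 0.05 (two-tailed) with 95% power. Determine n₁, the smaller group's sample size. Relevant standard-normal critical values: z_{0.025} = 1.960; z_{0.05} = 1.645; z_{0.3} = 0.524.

n₁ = 57

With allocation ratio k = n₂/n₁ = 1.5, Var(x̄₁−x̄₂) = σ²(1/n₁ + 1/(k·n₁)) = σ²·(k+1)/(k·n₁).
So n₁ = (1 + 1/k)·((z_{α/2} + z_β)/d)² = 1.667 × (3.605/0.62)².
n₁ = 1.667 × 33.81 = 56.3.
Round up: n₁ = 57, giving n₂ = ⌈1.5 × 57⌉ = ⌈85.5⌉ = 86.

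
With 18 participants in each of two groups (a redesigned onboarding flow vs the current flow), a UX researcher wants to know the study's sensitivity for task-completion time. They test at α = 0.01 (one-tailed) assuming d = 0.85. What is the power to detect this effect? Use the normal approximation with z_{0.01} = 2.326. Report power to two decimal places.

For two equal groups, power = Φ(d·√(n/2) − z_{α}).
d·√(n/2) = 0.85 × √(18/2) = 0.85 × 3.000 = 2.550.
z_β = 2.550 − 2.326 = 0.224.
Power = Φ(0.224) = 0.589.

power ≈ 0.59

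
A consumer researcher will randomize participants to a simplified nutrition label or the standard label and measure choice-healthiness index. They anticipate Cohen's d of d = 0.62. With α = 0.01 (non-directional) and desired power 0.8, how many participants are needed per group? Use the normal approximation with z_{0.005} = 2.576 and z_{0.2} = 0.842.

For two independent groups with equal n: n = 2·((z_{α/2} + z_β) / d)².
z_{α/2} + z_β = 2.576 + 0.842 = 3.418.
n = 2 × (3.418 / 0.62)² = 2 × 5.513² = 2 × 30.39 = 60.8.
Round up to the next whole participant.

n = 61 per group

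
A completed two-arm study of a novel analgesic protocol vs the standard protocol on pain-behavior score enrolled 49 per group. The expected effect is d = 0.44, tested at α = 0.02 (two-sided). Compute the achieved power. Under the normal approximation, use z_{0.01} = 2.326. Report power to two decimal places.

For two equal groups, power = Φ(d·√(n/2) − z_{α/2}).
d·√(n/2) = 0.44 × √(49/2) = 0.44 × 4.950 = 2.178.
z_β = 2.178 − 2.326 = -0.148.
Power = Φ(-0.148) = 0.441.

power ≈ 0.44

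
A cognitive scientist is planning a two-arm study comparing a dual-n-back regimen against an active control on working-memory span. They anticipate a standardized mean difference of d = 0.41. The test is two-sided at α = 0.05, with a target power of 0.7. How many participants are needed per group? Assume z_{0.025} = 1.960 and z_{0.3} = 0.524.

For two independent groups with equal n: n = 2·((z_{α/2} + z_β) / d)².
z_{α/2} + z_β = 1.960 + 0.524 = 2.484.
n = 2 × (2.484 / 0.41)² = 2 × 6.059² = 2 × 36.71 = 73.4.
Round up to the next whole participant.

n = 74 per group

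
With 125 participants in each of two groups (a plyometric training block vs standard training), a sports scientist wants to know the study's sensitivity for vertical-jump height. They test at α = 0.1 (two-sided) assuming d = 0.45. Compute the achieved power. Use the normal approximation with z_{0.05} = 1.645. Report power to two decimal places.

For two equal groups, power = Φ(d·√(n/2) − z_{α/2}).
d·√(n/2) = 0.45 × √(125/2) = 0.45 × 7.906 = 3.558.
z_β = 3.558 − 1.645 = 1.913.
Power = Φ(1.913) = 0.972.

power ≈ 0.97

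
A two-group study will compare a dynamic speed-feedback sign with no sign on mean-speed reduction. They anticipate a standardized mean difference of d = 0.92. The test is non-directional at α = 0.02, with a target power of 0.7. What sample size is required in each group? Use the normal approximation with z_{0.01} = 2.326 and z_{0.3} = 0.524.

n = 20 per group

For two independent groups with equal n: n = 2·((z_{α/2} + z_β) / d)².
z_{α/2} + z_β = 2.326 + 0.524 = 2.850.
n = 2 × (2.850 / 0.92)² = 2 × 3.098² = 2 × 9.60 = 19.2.
Round up to the next whole participant.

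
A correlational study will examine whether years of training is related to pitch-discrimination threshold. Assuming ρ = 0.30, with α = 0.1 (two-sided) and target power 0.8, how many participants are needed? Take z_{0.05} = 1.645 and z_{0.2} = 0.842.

n = 68

Fisher's z: C = ½·ln((1+r)/(1−r)) = ½·ln(1.8571) = 0.3095.
n = ((z_{α/2} + z_β)/C)² + 3.
(1.645 + 0.842) / 0.3095 = 2.487 / 0.3095 = 8.036.
n = 8.036² + 3 = 64.57 + 3 = 67.6.
Round up.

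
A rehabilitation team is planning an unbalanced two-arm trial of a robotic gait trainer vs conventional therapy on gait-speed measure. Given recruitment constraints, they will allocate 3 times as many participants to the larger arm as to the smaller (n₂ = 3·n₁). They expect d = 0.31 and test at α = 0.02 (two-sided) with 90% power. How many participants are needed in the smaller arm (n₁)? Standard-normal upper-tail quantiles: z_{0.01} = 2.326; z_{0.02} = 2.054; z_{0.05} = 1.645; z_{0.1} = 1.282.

With allocation ratio k = n₂/n₁ = 3, Var(x̄₁−x̄₂) = σ²(1/n₁ + 1/(k·n₁)) = σ²·(k+1)/(k·n₁).
So n₁ = (1 + 1/k)·((z_{α/2} + z_β)/d)² = 1.333 × (3.608/0.31)².
n₁ = 1.333 × 135.46 = 180.6.
Round up: n₁ = 181, giving n₂ = 3 × 181 = 543.

n₁ = 181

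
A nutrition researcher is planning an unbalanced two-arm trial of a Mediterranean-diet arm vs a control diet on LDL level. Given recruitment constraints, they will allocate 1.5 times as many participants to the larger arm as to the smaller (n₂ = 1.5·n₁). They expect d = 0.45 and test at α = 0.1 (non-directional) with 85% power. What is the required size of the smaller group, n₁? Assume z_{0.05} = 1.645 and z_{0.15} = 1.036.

With allocation ratio k = n₂/n₁ = 1.5, Var(x̄₁−x̄₂) = σ²(1/n₁ + 1/(k·n₁)) = σ²·(k+1)/(k·n₁).
So n₁ = (1 + 1/k)·((z_{α/2} + z_β)/d)² = 1.667 × (2.681/0.45)².
n₁ = 1.667 × 35.50 = 59.2.
Round up: n₁ = 60, giving n₂ = 1.5 × 60 = 90.

n₁ = 60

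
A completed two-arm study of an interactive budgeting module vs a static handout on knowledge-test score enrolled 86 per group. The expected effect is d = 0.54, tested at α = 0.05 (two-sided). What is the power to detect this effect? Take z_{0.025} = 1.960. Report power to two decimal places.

power ≈ 0.94

For two equal groups, power = Φ(d·√(n/2) − z_{α/2}).
d·√(n/2) = 0.54 × √(86/2) = 0.54 × 6.557 = 3.541.
z_β = 3.541 − 1.960 = 1.581.
Power = Φ(1.581) = 0.943.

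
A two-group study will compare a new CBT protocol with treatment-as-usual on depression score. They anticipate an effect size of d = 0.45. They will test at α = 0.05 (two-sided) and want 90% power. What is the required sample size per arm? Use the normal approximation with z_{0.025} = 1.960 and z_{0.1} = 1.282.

For two independent groups with equal n: n = 2·((z_{α/2} + z_β) / d)².
z_{α/2} + z_β = 1.960 + 1.282 = 3.242.
n = 2 × (3.242 / 0.45)² = 2 × 7.204² = 2 × 51.90 = 103.8.
Round up to the next whole participant.

n = 104 per group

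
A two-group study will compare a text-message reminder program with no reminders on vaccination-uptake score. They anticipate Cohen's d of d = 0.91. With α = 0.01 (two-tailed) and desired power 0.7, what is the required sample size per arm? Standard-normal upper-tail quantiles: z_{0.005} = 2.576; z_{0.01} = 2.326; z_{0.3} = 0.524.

n = 24 per group

For two independent groups with equal n: n = 2·((z_{α/2} + z_β) / d)².
z_{α/2} + z_β = 2.576 + 0.524 = 3.100.
n = 2 × (3.100 / 0.91)² = 2 × 3.407² = 2 × 11.60 = 23.2.
Round up to the next whole participant.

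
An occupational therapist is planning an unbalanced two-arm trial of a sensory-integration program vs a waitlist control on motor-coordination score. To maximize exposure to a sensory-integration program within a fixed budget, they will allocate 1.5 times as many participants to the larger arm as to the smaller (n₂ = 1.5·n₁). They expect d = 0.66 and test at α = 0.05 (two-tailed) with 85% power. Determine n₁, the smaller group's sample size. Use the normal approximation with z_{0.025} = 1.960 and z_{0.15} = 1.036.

With allocation ratio k = n₂/n₁ = 1.5, Var(x̄₁−x̄₂) = σ²(1/n₁ + 1/(k·n₁)) = σ²·(k+1)/(k·n₁).
So n₁ = (1 + 1/k)·((z_{α/2} + z_β)/d)² = 1.667 × (2.996/0.66)².
n₁ = 1.667 × 20.61 = 34.3.
Round up: n₁ = 35, giving n₂ = ⌈1.5 × 35⌉ = ⌈52.5⌉ = 53.

n₁ = 35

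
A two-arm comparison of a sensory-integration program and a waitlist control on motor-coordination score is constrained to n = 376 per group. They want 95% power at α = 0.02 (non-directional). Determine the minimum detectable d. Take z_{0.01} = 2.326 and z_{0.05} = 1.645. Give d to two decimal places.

d_min ≈ 0.29

For two independent groups of n = 376 each: d_min = (z_{α/2} + z_β)·√(2/n).
z-sum = 2.326 + 1.645 = 3.971.
d_min = 3.971 × √(2/376) = 3.971 × 0.0729 = 0.290.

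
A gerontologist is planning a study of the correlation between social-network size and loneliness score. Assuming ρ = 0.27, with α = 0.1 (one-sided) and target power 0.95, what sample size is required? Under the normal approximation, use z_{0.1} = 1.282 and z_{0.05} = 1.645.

n = 115

Fisher's z: C = ½·ln((1+r)/(1−r)) = ½·ln(1.7397) = 0.2769.
n = ((z_{α} + z_β)/C)² + 3.
(1.282 + 1.645) / 0.2769 = 2.927 / 0.2769 = 10.571.
n = 10.571² + 3 = 111.74 + 3 = 114.7.
Round up.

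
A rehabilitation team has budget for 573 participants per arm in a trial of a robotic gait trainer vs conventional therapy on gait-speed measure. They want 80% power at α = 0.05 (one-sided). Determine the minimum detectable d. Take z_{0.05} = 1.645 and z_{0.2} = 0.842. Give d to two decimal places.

For two independent groups of n = 573 each: d_min = (z_{α} + z_β)·√(2/n).
z-sum = 1.645 + 0.842 = 2.487.
d_min = 2.487 × √(2/573) = 2.487 × 0.0591 = 0.147.

d_min ≈ 0.15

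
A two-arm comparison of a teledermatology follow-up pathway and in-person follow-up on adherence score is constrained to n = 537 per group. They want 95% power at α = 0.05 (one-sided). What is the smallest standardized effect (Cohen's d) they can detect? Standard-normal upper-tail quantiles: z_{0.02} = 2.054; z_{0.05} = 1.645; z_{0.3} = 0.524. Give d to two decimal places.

For two independent groups of n = 537 each: d_min = (z_{α} + z_β)·√(2/n).
z-sum = 1.645 + 1.645 = 3.290.
d_min = 3.290 × √(2/537) = 3.290 × 0.0610 = 0.201.

d_min ≈ 0.20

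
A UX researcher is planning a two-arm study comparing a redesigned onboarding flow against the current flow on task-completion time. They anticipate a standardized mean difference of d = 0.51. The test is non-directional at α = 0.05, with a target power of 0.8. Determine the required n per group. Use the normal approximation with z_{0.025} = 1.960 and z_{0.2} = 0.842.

For two independent groups with equal n: n = 2·((z_{α/2} + z_β) / d)².
z_{α/2} + z_β = 1.960 + 0.842 = 2.802.
n = 2 × (2.802 / 0.51)² = 2 × 5.494² = 2 × 30.19 = 60.4.
Round up to the next whole participant.

n = 61 per group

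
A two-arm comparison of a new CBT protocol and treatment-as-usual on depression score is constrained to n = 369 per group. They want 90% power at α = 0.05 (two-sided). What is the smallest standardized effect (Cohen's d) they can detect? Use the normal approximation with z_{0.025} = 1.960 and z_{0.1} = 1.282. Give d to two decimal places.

d_min ≈ 0.24

For two independent groups of n = 369 each: d_min = (z_{α/2} + z_β)·√(2/n).
z-sum = 1.960 + 1.282 = 3.242.
d_min = 3.242 × √(2/369) = 3.242 × 0.0736 = 0.239.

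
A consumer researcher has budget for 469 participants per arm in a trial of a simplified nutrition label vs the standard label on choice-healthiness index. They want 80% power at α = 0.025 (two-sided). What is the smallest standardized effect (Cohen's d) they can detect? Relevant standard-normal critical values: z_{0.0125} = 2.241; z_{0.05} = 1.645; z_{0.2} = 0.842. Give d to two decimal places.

For two independent groups of n = 469 each: d_min = (z_{α/2} + z_β)·√(2/n).
z-sum = 2.241 + 0.842 = 3.083.
d_min = 3.083 × √(2/469) = 3.083 × 0.0653 = 0.201.

d_min ≈ 0.20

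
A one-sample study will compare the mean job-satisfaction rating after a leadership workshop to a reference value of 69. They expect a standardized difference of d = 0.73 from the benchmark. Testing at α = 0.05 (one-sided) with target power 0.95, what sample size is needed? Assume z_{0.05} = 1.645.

n = 21

For a one-sample test: n = ((z_{α} + z_β) / d)².
z_{α} + z_β = 1.645 + 1.645 = 3.290.
n = (3.290 / 0.73)² = 4.507² = 20.31.
Round up.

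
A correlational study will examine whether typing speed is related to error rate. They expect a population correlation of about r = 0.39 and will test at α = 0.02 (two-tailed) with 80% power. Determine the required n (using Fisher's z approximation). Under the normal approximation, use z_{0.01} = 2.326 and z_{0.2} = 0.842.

Fisher's z: C = ½·ln((1+r)/(1−r)) = ½·ln(2.2787) = 0.4118.
n = ((z_{α/2} + z_β)/C)² + 3.
(2.326 + 0.842) / 0.4118 = 3.168 / 0.4118 = 7.693.
n = 7.693² + 3 = 59.18 + 3 = 62.2.
Round up.

n = 63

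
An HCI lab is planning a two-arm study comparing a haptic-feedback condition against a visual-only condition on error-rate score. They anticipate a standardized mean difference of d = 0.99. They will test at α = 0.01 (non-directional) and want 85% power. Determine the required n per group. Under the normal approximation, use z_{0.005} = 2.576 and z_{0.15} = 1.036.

For two independent groups with equal n: n = 2·((z_{α/2} + z_β) / d)².
z_{α/2} + z_β = 2.576 + 1.036 = 3.612.
n = 2 × (3.612 / 0.99)² = 2 × 3.648² = 2 × 13.31 = 26.6.
Round up to the next whole participant.

n = 27 per group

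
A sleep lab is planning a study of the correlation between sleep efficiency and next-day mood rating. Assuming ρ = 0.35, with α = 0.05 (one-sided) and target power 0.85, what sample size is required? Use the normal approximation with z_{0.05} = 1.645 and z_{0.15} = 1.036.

Fisher's z: C = ½·ln((1+r)/(1−r)) = ½·ln(2.0769) = 0.3654.
n = ((z_{α} + z_β)/C)² + 3.
(1.645 + 1.036) / 0.3654 = 2.681 / 0.3654 = 7.337.
n = 7.337² + 3 = 53.83 + 3 = 56.8.
Round up.

n = 57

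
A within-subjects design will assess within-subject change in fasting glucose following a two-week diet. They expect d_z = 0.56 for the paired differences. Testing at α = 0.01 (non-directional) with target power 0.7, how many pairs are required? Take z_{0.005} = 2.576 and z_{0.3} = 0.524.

For a paired (one-sample on differences) test: n = ((z_{α/2} + z_β) / d)².
z_{α/2} + z_β = 2.576 + 0.524 = 3.100.
n = (3.100 / 0.56)² = 5.536² = 30.64.
Round up.

n = 31 pairs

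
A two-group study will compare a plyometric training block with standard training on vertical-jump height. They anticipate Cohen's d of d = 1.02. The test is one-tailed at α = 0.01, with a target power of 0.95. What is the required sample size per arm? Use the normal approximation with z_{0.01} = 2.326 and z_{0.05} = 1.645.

n = 31 per group

For two independent groups with equal n: n = 2·((z_{α} + z_β) / d)².
z_{α} + z_β = 2.326 + 1.645 = 3.971.
n = 2 × (3.971 / 1.02)² = 2 × 3.893² = 2 × 15.16 = 30.3.
Round up to the next whole participant.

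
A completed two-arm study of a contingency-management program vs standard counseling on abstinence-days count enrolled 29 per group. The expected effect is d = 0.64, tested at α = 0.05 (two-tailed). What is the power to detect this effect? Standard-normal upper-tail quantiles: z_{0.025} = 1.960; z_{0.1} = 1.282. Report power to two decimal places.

For two equal groups, power = Φ(d·√(n/2) − z_{α/2}).
d·√(n/2) = 0.64 × √(29/2) = 0.64 × 3.808 = 2.437.
z_β = 2.437 − 1.960 = 0.477.
Power = Φ(0.477) = 0.683.

power ≈ 0.68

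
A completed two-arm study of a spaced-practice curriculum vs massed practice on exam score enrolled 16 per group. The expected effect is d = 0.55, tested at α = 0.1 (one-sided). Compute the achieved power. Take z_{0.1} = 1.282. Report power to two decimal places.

For two equal groups, power = Φ(d·√(n/2) − z_{α}).
d·√(n/2) = 0.55 × √(16/2) = 0.55 × 2.828 = 1.556.
z_β = 1.556 − 1.282 = 0.274.
Power = Φ(0.274) = 0.608.

power ≈ 0.61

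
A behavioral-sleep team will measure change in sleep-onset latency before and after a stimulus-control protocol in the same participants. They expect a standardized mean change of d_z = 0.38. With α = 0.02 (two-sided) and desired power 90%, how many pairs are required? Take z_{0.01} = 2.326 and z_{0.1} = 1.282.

For a paired (one-sample on differences) test: n = ((z_{α/2} + z_β) / d)².
z_{α/2} + z_β = 2.326 + 1.282 = 3.608.
n = (3.608 / 0.38)² = 9.495² = 90.15.
Round up.

n = 91 pairs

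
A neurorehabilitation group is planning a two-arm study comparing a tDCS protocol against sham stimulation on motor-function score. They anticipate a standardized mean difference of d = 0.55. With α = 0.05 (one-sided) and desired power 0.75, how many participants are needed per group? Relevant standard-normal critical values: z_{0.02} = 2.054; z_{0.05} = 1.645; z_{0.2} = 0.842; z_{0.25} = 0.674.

n = 36 per group

For two independent groups with equal n: n = 2·((z_{α} + z_β) / d)².
z_{α} + z_β = 1.645 + 0.674 = 2.319.
n = 2 × (2.319 / 0.55)² = 2 × 4.216² = 2 × 17.78 = 35.6.
Round up to the next whole participant.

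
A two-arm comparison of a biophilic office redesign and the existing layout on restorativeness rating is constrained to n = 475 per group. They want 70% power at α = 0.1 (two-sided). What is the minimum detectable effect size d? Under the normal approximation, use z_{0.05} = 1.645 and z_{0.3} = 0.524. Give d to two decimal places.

For two independent groups of n = 475 each: d_min = (z_{α/2} + z_β)·√(2/n).
z-sum = 1.645 + 0.524 = 2.169.
d_min = 2.169 × √(2/475) = 2.169 × 0.0649 = 0.141.

d_min ≈ 0.14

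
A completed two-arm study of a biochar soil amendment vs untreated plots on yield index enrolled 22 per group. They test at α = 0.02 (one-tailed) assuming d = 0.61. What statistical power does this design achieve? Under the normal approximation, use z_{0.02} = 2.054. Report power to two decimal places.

power ≈ 0.49

For two equal groups, power = Φ(d·√(n/2) − z_{α}).
d·√(n/2) = 0.61 × √(22/2) = 0.61 × 3.317 = 2.023.
z_β = 2.023 − 2.054 = -0.031.
Power = Φ(-0.031) = 0.488.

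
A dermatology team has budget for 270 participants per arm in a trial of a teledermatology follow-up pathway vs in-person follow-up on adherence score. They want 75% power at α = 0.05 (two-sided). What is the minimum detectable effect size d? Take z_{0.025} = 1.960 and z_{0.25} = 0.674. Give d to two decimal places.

For two independent groups of n = 270 each: d_min = (z_{α/2} + z_β)·√(2/n).
z-sum = 1.960 + 0.674 = 2.634.
d_min = 2.634 × √(2/270) = 2.634 × 0.0861 = 0.227.

d_min ≈ 0.23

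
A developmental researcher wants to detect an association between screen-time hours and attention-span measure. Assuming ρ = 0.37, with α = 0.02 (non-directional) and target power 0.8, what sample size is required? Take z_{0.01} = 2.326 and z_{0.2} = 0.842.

n = 70

Fisher's z: C = ½·ln((1+r)/(1−r)) = ½·ln(2.1746) = 0.3884.
n = ((z_{α/2} + z_β)/C)² + 3.
(2.326 + 0.842) / 0.3884 = 3.168 / 0.3884 = 8.157.
n = 8.157² + 3 = 66.53 + 3 = 69.5.
Round up.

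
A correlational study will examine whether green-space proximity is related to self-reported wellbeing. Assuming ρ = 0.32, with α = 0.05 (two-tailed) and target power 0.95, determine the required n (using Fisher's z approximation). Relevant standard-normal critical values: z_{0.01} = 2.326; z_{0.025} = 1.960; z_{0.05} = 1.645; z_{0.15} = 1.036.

Fisher's z: C = ½·ln((1+r)/(1−r)) = ½·ln(1.9412) = 0.3316.
n = ((z_{α/2} + z_β)/C)² + 3.
(1.960 + 1.645) / 0.3316 = 3.605 / 0.3316 = 10.872.
n = 10.872² + 3 = 118.19 + 3 = 121.2.
Round up.

n = 122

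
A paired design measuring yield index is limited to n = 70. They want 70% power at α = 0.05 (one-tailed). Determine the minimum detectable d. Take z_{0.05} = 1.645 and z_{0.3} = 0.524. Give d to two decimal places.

For a single sample (or paired design) of n = 70: d_min = (z_{α} + z_β)/√n.
z-sum = 1.645 + 0.524 = 2.169.
d_min = 2.169 / √70 = 2.169 / 8.367 = 0.259.

d_min ≈ 0.26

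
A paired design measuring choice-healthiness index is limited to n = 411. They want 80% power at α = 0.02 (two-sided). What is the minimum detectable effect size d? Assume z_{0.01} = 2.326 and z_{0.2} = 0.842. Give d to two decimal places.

For a single sample (or paired design) of n = 411: d_min = (z_{α/2} + z_β)/√n.
z-sum = 2.326 + 0.842 = 3.168.
d_min = 3.168 / √411 = 3.168 / 20.273 = 0.156.

d_min ≈ 0.16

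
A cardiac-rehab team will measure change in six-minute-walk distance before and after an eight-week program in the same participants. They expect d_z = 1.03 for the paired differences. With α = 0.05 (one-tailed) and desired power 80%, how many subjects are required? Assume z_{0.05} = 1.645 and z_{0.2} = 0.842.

For a paired (one-sample on differences) test: n = ((z_{α} + z_β) / d)².
z_{α} + z_β = 1.645 + 0.842 = 2.487.
n = (2.487 / 1.03)² = 2.415² = 5.83.
Round up.

n = 6 pairs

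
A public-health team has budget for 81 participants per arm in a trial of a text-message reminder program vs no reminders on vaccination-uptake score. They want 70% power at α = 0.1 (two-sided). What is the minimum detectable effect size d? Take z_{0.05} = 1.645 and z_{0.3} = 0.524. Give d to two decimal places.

For two independent groups of n = 81 each: d_min = (z_{α/2} + z_β)·√(2/n).
z-sum = 1.645 + 0.524 = 2.169.
d_min = 2.169 × √(2/81) = 2.169 × 0.1571 = 0.341.

d_min ≈ 0.34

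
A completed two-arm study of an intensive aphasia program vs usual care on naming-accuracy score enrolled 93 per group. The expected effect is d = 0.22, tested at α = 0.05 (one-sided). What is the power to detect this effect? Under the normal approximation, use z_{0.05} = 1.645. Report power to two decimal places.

power ≈ 0.44

For two equal groups, power = Φ(d·√(n/2) − z_{α}).
d·√(n/2) = 0.22 × √(93/2) = 0.22 × 6.819 = 1.500.
z_β = 1.500 − 1.645 = -0.145.
Power = Φ(-0.145) = 0.442.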